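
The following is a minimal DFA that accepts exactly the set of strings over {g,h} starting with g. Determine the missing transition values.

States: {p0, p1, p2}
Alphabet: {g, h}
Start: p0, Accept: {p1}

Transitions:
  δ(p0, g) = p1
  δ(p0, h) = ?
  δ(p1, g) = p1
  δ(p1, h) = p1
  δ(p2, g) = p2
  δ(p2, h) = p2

From the language and accept set, identify what each state tracks — p0: no input read; p1: started with g; p2: started with h (dead).
Each missing δ(q, a) is the state matching the new tracked value after reading a.
δ(p0, h) = p2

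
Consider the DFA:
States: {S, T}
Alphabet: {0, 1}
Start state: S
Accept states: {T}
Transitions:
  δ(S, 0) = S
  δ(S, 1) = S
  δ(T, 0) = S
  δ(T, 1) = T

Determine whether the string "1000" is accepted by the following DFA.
Processing string "1000":
  S --1--> S
  S --0--> S
  S --0--> S
  S --0--> S
Final state: S
Accept states: {T}
No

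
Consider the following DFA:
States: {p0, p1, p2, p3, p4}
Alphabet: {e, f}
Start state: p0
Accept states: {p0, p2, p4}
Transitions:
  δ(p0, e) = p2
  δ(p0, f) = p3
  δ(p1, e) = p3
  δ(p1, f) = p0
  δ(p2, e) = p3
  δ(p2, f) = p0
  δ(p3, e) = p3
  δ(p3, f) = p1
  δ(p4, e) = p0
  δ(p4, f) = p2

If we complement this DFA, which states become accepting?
Complement accept states = All states \ Original accept states
= {p0, p1, p2, p3, p4} \ {p0, p2, p4}
{p1, p3}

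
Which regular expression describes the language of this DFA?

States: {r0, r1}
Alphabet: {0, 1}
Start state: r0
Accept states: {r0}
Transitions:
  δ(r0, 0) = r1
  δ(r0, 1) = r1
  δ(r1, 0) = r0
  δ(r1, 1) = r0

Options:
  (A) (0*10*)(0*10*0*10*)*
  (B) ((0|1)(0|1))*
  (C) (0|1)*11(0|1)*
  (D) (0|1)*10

Check each option against the DFA on short strings; one disagreement eliminates an option:
  (A) (0*10*)(0*10*0*10*)*: on ε the DFA stays in r0 and accepts (r0 ∈ Accept), but the regex does not match it → eliminate
  (B) ((0|1)(0|1))*: agrees with the DFA on every string of length ≤ 6
  (C) (0|1)*11(0|1)*: on ε the DFA stays in r0 and accepts (r0 ∈ Accept), but the regex does not match it → eliminate
  (D) (0|1)*10: on ε the DFA stays in r0 and accepts (r0 ∈ Accept), but the regex does not match it → eliminate
Only (B) is consistent with the DFA.
(B) ((0|1)(0|1))*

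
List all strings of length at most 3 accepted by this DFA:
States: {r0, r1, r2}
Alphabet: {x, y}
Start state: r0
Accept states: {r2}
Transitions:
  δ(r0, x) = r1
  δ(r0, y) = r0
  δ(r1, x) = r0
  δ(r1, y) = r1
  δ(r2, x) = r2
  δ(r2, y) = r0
None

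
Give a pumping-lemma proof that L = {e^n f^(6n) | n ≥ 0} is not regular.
Assume L is regular with pumping length p. Idea: pumping the e-block breaks the 1:6 ratio.
Choose s = e^p f^(6p) (length 7p ≥ p). By the pumping lemma, s = xyz with |xy| ≤ p, |y| > 0, so y = e^k with k ≥ 1. Then xy²z = e^(p+k) f^(6p). For this to be in L we would need 6p = 6(p+k), i.e. 6k = 0, contradicting k ≥ 1. So xy²z ∉ L.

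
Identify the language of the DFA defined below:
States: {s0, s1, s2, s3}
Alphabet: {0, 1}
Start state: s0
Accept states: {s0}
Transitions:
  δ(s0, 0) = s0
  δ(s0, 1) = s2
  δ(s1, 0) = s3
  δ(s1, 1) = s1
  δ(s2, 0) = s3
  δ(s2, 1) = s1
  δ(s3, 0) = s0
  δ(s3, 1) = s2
Testing a few strings:
  '00' → accept
  '0' → accept
  '1' → reject
  '11' → reject
State roles: s0=value ≡ 0 (mod 4); s1=value ≡ 3 (mod 4); s2=value ≡ 1 (mod 4); s3=value ≡ 2 (mod 4)
All binary strings representing a multiple of 4 (read in base 2; leading zeros allowed and ε counts as 0)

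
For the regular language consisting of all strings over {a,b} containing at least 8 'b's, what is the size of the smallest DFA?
By Myhill–Nerode, count the distinguishable equivalence classes: 9 classes — having seen 0, 1, …, 7, or ≥8 copies of 'b'; any two classes i < j (j ≤ 8) are distinguished by the string b^(8−j), which takes class j to 8 copies (accepted) but leaves class i below 8 (rejected).
9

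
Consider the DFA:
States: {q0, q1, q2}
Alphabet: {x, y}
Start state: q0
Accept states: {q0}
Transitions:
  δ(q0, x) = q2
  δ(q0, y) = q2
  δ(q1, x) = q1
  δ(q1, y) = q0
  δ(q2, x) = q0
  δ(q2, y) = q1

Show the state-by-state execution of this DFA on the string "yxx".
read 'y': q0 → q2
  read 'x': q2 → q0
  read 'x': q0 → q2
q0 -> q2 -> q0 -> q2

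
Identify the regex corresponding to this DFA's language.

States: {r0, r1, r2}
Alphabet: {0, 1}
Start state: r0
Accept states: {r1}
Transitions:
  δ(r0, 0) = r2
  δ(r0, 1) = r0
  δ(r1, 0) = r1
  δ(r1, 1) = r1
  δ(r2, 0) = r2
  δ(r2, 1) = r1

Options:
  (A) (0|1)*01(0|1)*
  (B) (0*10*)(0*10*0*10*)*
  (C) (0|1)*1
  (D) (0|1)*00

Check each option against the DFA on short strings; one disagreement eliminates an option:
  (A) (0|1)*01(0|1)*: agrees with the DFA on every string of length ≤ 6
  (B) (0*10*)(0*10*0*10*)*: on '1' the DFA goes r0 → r0 and rejects (r0 ∉ Accept), but the regex matches it → eliminate
  (C) (0|1)*1: on '1' the DFA goes r0 → r0 and rejects (r0 ∉ Accept), but the regex matches it → eliminate
  (D) (0|1)*00: on '00' the DFA goes r0 → r2 → r2 and rejects (r2 ∉ Accept), but the regex matches it → eliminate
Only (A) is consistent with the DFA.
(A) (0|1)*01(0|1)*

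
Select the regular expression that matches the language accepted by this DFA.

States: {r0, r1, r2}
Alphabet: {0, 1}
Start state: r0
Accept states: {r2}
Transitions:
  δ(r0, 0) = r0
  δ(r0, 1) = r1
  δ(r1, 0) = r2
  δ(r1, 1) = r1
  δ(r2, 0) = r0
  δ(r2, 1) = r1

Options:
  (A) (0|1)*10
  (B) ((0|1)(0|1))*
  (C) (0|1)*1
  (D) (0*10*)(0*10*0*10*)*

Check each option against the DFA on short strings; one disagreement eliminates an option:
  (A) (0|1)*10: agrees with the DFA on every string of length ≤ 6
  (B) ((0|1)(0|1))*: on ε the DFA stays in r0 and rejects (r0 ∉ Accept), but the regex matches it → eliminate
  (C) (0|1)*1: on '1' the DFA goes r0 → r1 and rejects (r1 ∉ Accept), but the regex matches it → eliminate
  (D) (0*10*)(0*10*0*10*)*: on '1' the DFA goes r0 → r1 and rejects (r1 ∉ Accept), but the regex matches it → eliminate
Only (A) is consistent with the DFA.
(A) (0|1)*10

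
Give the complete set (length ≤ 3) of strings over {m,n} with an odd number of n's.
n, mn, nm, mmn, mnm, nmm, nnn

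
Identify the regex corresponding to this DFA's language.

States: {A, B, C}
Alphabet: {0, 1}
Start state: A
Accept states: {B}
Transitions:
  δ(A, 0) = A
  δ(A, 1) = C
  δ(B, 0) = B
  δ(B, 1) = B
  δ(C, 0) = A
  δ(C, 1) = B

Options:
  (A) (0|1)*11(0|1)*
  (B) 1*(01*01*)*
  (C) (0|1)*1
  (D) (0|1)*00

Check each option against the DFA on short strings; one disagreement eliminates an option:
  (A) (0|1)*11(0|1)*: agrees with the DFA on every string of length ≤ 6
  (B) 1*(01*01*)*: on ε the DFA stays in A and rejects (A ∉ Accept), but the regex matches it → eliminate
  (C) (0|1)*1: on '1' the DFA goes A → C and rejects (C ∉ Accept), but the regex matches it → eliminate
  (D) (0|1)*00: on '00' the DFA goes A → A → A and rejects (A ∉ Accept), but the regex matches it → eliminate
Only (A) is consistent with the DFA.
(A) (0|1)*11(0|1)*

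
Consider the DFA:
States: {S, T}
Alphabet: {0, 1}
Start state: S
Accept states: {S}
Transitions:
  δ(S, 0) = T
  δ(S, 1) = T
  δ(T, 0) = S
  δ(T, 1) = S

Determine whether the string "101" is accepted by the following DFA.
Processing string "101":
  S --1--> T
  T --0--> S
  S --1--> T
Final state: T
Accept states: {S}
No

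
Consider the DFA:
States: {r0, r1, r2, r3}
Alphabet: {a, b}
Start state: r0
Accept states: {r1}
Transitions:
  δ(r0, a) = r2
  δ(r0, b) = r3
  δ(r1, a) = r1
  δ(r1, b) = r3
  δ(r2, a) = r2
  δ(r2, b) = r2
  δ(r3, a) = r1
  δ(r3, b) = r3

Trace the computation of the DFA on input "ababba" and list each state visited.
read 'a': r0 → r2
  read 'b': r2 → r2
  read 'a': r2 → r2
  read 'b': r2 → r2
  read 'b': r2 → r2
  read 'a': r2 → r2
r0 -> r2 -> r2 -> r2 -> r2 -> r2 -> r2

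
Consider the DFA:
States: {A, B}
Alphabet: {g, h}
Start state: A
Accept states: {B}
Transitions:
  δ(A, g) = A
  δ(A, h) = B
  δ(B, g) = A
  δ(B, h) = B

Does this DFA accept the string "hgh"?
Processing string "hgh":
  A --h--> B
  B --g--> A
  A --h--> B
Final state: B
Accept states: {B}
Yes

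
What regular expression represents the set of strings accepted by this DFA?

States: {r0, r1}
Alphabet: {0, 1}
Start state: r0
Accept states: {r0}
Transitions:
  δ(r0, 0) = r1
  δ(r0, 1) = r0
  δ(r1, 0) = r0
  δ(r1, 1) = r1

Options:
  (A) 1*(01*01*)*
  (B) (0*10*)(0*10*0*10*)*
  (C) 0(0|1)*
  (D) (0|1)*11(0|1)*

Check each option against the DFA on short strings; one disagreement eliminates an option:
  (A) 1*(01*01*)*: agrees with the DFA on every string of length ≤ 6
  (B) (0*10*)(0*10*0*10*)*: on ε the DFA stays in r0 and accepts (r0 ∈ Accept), but the regex does not match it → eliminate
  (C) 0(0|1)*: on ε the DFA stays in r0 and accepts (r0 ∈ Accept), but the regex does not match it → eliminate
  (D) (0|1)*11(0|1)*: on ε the DFA stays in r0 and accepts (r0 ∈ Accept), but the regex does not match it → eliminate
Only (A) is consistent with the DFA.
(A) 1*(01*01*)*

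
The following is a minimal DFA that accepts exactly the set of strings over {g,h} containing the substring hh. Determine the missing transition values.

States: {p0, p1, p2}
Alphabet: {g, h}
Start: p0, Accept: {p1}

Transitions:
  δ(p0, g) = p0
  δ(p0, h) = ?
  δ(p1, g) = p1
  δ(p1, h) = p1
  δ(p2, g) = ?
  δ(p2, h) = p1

From the language and accept set, identify what each state tracks — p0: no progress toward hh; p1: substring hh seen; p2: one trailing h.
Each missing δ(q, a) is the state matching the new tracked value after reading a.
δ(p0, h) = p2; δ(p2, g) = p0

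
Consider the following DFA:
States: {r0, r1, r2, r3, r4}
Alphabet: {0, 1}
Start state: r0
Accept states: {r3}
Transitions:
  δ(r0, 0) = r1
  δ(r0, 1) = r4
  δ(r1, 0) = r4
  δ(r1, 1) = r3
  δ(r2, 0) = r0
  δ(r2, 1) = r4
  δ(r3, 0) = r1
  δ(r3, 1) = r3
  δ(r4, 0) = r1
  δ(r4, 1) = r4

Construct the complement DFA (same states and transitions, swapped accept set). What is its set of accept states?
Complement accept states = All states \ Original accept states
= {r0, r1, r2, r3, r4} \ {r3}
{r0, r1, r2, r4}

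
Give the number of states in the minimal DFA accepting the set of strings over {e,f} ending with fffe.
By Myhill–Nerode, count the distinguishable equivalence classes: 5 classes — one per longest suffix of the input that is a prefix of 'fffe' (lengths 0 through 4); only the length-4 class is accepting.
5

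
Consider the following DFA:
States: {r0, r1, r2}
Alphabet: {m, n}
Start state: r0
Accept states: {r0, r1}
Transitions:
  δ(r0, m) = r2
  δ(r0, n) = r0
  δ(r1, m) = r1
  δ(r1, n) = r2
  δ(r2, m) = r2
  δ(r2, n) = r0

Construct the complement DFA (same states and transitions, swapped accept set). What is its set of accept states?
Complement accept states = All states \ Original accept states
= {r0, r1, r2} \ {r0, r1}
{r2}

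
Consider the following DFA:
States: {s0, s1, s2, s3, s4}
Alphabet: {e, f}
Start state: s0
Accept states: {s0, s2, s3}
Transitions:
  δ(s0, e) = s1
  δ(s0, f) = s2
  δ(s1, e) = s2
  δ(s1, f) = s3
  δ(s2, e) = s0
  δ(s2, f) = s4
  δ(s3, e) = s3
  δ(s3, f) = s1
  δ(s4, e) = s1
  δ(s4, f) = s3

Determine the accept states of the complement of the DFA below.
Complement accept states = All states \ Original accept states
= {s0, s1, s2, s3, s4} \ {s0, s2, s3}
{s1, s4}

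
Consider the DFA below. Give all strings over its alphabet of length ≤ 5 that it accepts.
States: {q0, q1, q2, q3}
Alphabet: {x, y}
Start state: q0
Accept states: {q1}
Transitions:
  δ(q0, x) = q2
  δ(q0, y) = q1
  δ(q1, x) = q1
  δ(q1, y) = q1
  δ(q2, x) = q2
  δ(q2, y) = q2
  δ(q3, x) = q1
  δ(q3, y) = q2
y, yx, yy, yxx, yxy, yyx, yyy, yxxx, yxxy, yxyx, yxyy, yyxx, yyxy, yyyx, yyyy, yxxxx, yxxxy, yxxyx, yxxyy, yxyxx, yxyxy, yxyyx, yxyyy, yyxxx, yyxxy, yyxyx, yyxyy, yyyxx, yyyxy, yyyyx, yyyyy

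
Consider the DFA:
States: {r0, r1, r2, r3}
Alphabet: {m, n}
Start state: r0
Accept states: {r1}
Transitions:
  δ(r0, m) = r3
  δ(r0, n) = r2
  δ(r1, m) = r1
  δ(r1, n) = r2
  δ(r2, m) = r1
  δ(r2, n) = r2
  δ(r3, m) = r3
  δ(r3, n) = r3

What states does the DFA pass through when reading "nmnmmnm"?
read 'n': r0 → r2
  read 'm': r2 → r1
  read 'n': r1 → r2
  read 'm': r2 → r1
  read 'm': r1 → r1
  read 'n': r1 → r2
  read 'm': r2 → r1
r0 -> r2 -> r1 -> r2 -> r1 -> r1 -> r2 -> r1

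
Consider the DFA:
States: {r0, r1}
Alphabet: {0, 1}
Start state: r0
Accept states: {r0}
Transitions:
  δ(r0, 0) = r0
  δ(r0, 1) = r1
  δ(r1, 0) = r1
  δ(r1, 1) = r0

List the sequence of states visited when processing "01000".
read '0': r0 → r0
  read '1': r0 → r1
  read '0': r1 → r1
  read '0': r1 → r1
  read '0': r1 → r1
r0 -> r0 -> r1 -> r1 -> r1 -> r1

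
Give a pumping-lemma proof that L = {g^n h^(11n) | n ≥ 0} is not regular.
Assume L is regular with pumping length p. Idea: pumping the g-block breaks the 1:11 ratio.
Choose s = g^p h^(11p) (length 12p ≥ p). By the pumping lemma, s = xyz with |xy| ≤ p, |y| > 0, so y = g^k with k ≥ 1. Then xy²z = g^(p+k) h^(11p). For this to be in L we would need 11p = 11(p+k), i.e. 11k = 0, contradicting k ≥ 1. So xy²z ∉ L.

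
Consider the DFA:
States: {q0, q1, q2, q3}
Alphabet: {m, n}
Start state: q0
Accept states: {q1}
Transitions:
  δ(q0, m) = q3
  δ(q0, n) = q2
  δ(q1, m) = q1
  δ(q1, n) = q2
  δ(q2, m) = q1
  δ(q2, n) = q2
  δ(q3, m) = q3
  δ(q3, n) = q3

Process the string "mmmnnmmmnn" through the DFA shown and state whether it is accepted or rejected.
Processing string "mmmnnmmmnn":
  q0 --m--> q3
  q3 --m--> q3
  q3 --m--> q3
  q3 --n--> q3
  q3 --n--> q3
  q3 --m--> q3
  q3 --m--> q3
  q3 --m--> q3
  q3 --n--> q3
  q3 --n--> q3
Final state: q3
Accept states: {q1}
No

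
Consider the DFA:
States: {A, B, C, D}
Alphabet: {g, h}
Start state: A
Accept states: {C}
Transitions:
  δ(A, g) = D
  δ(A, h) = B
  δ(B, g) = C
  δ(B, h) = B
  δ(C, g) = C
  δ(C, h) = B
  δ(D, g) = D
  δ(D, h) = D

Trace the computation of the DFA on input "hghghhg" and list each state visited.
read 'h': A → B
  read 'g': B → C
  read 'h': C → B
  read 'g': B → C
  read 'h': C → B
  read 'h': B → B
  read 'g': B → C
A -> B -> C -> B -> C -> B -> B -> C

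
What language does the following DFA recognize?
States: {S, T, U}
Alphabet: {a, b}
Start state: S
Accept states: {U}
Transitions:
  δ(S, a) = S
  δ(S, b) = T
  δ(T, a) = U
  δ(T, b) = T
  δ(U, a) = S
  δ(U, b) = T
Testing a few strings:
  'ba' → accept
  'aa' → reject
  'bb' → reject
  'abab' → reject
State roles: S=no suffix match; T=one trailing b; U=suffix is ba
All strings over {a,b} ending with ba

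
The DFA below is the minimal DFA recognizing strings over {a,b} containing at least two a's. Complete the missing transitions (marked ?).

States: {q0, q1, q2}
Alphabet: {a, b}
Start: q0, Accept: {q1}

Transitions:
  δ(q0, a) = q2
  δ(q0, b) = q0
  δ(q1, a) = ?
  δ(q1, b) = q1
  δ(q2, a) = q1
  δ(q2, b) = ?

From the language and accept set, identify what each state tracks — q0: zero a's seen; q1: ≥ two a's seen; q2: one a seen.
Each missing δ(q, a) is the state matching the new tracked value after reading a.
δ(q1, a) = q1; δ(q2, b) = q2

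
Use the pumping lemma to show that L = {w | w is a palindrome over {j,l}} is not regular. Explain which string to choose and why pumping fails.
Assume L is regular with pumping length p. Idea: pumping the leading j-block breaks the symmetry.
Choose s = j^p l j^p (a palindrome of length 2p+1 ≥ p). By the pumping lemma, s = xyz with |xy| ≤ p, |y| > 0, so y = j^k with k > 0 (xy lies entirely in the first j^p). Then xy²z = j^(p+k) l j^p, which is not a palindrome since p+k ≠ p.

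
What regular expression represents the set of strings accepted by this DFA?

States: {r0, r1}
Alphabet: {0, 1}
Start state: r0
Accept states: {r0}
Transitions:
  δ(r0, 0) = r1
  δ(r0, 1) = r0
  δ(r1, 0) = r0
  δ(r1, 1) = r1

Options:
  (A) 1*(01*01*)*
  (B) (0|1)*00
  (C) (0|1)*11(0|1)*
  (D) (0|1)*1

Check each option against the DFA on short strings; one disagreement eliminates an option:
  (A) 1*(01*01*)*: agrees with the DFA on every string of length ≤ 6
  (B) (0|1)*00: on ε the DFA stays in r0 and accepts (r0 ∈ Accept), but the regex does not match it → eliminate
  (C) (0|1)*11(0|1)*: on ε the DFA stays in r0 and accepts (r0 ∈ Accept), but the regex does not match it → eliminate
  (D) (0|1)*1: on ε the DFA stays in r0 and accepts (r0 ∈ Accept), but the regex does not match it → eliminate
Only (A) is consistent with the DFA.
(A) 1*(01*01*)*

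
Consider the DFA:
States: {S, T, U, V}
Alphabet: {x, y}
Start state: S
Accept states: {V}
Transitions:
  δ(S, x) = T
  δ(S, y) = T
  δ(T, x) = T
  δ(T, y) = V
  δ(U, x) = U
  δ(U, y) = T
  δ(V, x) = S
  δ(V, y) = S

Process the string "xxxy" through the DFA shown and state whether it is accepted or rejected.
Processing string "xxxy":
  S --x--> T
  T --x--> T
  T --x--> T
  T --y--> V
Final state: V
Accept states: {V}
Yes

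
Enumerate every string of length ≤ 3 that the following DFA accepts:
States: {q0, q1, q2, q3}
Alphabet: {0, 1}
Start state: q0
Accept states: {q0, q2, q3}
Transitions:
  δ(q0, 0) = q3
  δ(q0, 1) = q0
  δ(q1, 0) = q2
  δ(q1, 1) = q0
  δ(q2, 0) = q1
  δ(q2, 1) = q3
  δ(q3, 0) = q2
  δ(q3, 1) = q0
ε, 0, 1, 00, 01, 10, 11, 001, 010, 011, 100, 101, 110, 111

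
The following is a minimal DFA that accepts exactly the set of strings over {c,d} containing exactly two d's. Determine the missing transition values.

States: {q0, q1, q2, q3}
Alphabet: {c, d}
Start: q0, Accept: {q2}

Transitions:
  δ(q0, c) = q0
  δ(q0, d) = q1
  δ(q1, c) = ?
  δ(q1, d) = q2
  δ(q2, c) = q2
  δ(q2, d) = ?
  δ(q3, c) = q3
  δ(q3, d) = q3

From the language and accept set, identify what each state tracks — q0: zero d's; q1: one d; q2: two d's; q3: ≥ three d's (dead).
Each missing δ(q, a) is the state matching the new tracked value after reading a.
δ(q1, c) = q1; δ(q2, d) = q3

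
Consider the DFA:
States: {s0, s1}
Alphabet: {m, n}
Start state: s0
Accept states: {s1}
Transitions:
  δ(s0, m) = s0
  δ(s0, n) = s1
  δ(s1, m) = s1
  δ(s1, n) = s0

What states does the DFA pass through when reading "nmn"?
read 'n': s0 → s1
  read 'm': s1 → s1
  read 'n': s1 → s0
s0 -> s1 -> s1 -> s0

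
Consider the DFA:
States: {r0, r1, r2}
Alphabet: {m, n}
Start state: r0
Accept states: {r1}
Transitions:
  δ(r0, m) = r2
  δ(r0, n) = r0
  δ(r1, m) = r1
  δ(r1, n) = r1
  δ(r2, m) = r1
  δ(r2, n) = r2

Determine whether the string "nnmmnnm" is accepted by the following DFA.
Processing string "nnmmnnm":
  r0 --n--> r0
  r0 --n--> r0
  r0 --m--> r2
  r2 --m--> r1
  r1 --n--> r1
  r1 --n--> r1
  r1 --m--> r1
Final state: r1
Accept states: {r1}
Yes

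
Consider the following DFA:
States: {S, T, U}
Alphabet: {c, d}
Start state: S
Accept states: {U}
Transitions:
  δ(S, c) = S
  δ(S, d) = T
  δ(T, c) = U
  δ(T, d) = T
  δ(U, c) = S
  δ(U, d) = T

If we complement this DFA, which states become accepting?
Complement accept states = All states \ Original accept states
= {S, T, U} \ {U}
{S, T}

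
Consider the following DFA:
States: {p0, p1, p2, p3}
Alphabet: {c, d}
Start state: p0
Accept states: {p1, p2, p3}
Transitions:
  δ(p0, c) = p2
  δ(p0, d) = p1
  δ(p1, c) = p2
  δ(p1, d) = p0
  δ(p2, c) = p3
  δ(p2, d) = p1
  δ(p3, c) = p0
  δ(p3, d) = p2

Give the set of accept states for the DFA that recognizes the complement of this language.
Complement accept states = All states \ Original accept states
= {p0, p1, p2, p3} \ {p1, p2, p3}
{p0}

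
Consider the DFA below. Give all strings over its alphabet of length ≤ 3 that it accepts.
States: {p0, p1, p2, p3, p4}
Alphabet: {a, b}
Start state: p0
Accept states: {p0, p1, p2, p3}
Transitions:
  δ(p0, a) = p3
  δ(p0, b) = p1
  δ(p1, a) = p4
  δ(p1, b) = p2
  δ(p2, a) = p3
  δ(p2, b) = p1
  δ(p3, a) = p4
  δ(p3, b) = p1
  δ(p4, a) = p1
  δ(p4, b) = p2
ε, a, b, ab, bb, aaa, aab, abb, baa, bab, bba, bbb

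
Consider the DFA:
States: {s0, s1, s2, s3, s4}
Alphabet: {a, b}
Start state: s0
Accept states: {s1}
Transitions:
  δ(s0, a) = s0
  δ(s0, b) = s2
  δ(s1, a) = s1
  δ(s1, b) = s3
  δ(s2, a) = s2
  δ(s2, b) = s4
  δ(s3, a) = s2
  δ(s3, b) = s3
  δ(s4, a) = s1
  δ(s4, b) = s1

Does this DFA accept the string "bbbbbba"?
Processing string "bbbbbba":
  s0 --b--> s2
  s2 --b--> s4
  s4 --b--> s1
  s1 --b--> s3
  s3 --b--> s3
  s3 --b--> s3
  s3 --a--> s2
Final state: s2
Accept states: {s1}
No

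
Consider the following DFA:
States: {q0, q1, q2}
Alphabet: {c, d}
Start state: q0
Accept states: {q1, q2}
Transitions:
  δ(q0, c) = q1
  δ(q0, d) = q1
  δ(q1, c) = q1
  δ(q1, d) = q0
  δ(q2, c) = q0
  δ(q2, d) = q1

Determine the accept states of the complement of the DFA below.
Complement accept states = All states \ Original accept states
= {q0, q1, q2} \ {q1, q2}
{q0}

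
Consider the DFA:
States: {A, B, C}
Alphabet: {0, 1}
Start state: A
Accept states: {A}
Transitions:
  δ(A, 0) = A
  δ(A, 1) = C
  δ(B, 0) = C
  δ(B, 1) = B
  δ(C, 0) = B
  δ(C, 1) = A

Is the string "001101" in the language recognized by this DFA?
Processing string "001101":
  A --0--> A
  A --0--> A
  A --1--> C
  C --1--> A
  A --0--> A
  A --1--> C
Final state: C
Accept states: {A}
No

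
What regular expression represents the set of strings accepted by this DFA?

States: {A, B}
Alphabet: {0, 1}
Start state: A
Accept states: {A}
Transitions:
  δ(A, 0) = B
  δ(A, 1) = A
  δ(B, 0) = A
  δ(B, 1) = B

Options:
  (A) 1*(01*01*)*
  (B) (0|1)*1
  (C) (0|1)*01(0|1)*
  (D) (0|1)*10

Check each option against the DFA on short strings; one disagreement eliminates an option:
  (A) 1*(01*01*)*: agrees with the DFA on every string of length ≤ 6
  (B) (0|1)*1: on ε the DFA stays in A and accepts (A ∈ Accept), but the regex does not match it → eliminate
  (C) (0|1)*01(0|1)*: on ε the DFA stays in A and accepts (A ∈ Accept), but the regex does not match it → eliminate
  (D) (0|1)*10: on ε the DFA stays in A and accepts (A ∈ Accept), but the regex does not match it → eliminate
Only (A) is consistent with the DFA.
(A) 1*(01*01*)*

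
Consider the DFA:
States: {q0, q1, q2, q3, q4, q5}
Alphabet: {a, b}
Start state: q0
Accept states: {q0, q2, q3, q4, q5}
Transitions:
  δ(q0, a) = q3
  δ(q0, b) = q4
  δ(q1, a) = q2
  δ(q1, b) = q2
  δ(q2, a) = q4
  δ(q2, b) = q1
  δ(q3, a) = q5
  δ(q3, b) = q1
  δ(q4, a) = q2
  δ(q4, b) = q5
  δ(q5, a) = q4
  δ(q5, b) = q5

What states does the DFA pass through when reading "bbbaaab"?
read 'b': q0 → q4
  read 'b': q4 → q5
  read 'b': q5 → q5
  read 'a': q5 → q4
  read 'a': q4 → q2
  read 'a': q2 → q4
  read 'b': q4 → q5
q0 -> q4 -> q5 -> q5 -> q4 -> q2 -> q4 -> q5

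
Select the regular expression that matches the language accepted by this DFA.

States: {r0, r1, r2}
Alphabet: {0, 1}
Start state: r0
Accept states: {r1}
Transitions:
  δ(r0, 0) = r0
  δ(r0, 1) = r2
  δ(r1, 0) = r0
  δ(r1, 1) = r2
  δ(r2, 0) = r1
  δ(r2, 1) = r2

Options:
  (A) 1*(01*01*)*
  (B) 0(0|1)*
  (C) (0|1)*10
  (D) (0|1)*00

Check each option against the DFA on short strings; one disagreement eliminates an option:
  (A) 1*(01*01*)*: on ε the DFA stays in r0 and rejects (r0 ∉ Accept), but the regex matches it → eliminate
  (B) 0(0|1)*: on '0' the DFA goes r0 → r0 and rejects (r0 ∉ Accept), but the regex matches it → eliminate
  (C) (0|1)*10: agrees with the DFA on every string of length ≤ 6
  (D) (0|1)*00: on '00' the DFA goes r0 → r0 → r0 and rejects (r0 ∉ Accept), but the regex matches it → eliminate
Only (C) is consistent with the DFA.
(C) (0|1)*10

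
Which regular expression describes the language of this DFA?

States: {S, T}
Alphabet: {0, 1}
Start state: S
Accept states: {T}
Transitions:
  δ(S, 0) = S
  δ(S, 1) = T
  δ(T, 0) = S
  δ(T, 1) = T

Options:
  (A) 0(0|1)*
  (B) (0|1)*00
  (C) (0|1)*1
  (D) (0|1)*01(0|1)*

Check each option against the DFA on short strings; one disagreement eliminates an option:
  (A) 0(0|1)*: on '0' the DFA goes S → S and rejects (S ∉ Accept), but the regex matches it → eliminate
  (B) (0|1)*00: on '1' the DFA goes S → T and accepts (T ∈ Accept), but the regex does not match it → eliminate
  (C) (0|1)*1: agrees with the DFA on every string of length ≤ 6
  (D) (0|1)*01(0|1)*: on '1' the DFA goes S → T and accepts (T ∈ Accept), but the regex does not match it → eliminate
Only (C) is consistent with the DFA.
(C) (0|1)*1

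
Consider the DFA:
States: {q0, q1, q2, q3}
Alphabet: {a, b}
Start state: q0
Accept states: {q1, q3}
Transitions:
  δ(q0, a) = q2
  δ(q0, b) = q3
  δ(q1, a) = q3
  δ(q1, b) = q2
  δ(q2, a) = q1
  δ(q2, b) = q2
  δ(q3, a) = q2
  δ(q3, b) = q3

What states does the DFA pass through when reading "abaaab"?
read 'a': q0 → q2
  read 'b': q2 → q2
  read 'a': q2 → q1
  read 'a': q1 → q3
  read 'a': q3 → q2
  read 'b': q2 → q2
q0 -> q2 -> q2 -> q1 -> q3 -> q2 -> q2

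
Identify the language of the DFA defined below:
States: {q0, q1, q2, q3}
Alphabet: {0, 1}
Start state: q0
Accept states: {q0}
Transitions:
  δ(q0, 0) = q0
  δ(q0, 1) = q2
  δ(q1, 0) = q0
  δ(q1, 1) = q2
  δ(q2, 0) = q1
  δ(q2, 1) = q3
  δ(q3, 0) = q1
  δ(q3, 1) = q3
Testing a few strings:
  '10' → reject
  '1000' → accept
  '1011' → reject
  '1' → reject
State roles: q0=value ≡ 0 (mod 4); q1=value ≡ 2 (mod 4); q2=value ≡ 1 (mod 4); q3=value ≡ 3 (mod 4)
All binary strings representing a multiple of 4 (read in base 2; leading zeros allowed and ε counts as 0)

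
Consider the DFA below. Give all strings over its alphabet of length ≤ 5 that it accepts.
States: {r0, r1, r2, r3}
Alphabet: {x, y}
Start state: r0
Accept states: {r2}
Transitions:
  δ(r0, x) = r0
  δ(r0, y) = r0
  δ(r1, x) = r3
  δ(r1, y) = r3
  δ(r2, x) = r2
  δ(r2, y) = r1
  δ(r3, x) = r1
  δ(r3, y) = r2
None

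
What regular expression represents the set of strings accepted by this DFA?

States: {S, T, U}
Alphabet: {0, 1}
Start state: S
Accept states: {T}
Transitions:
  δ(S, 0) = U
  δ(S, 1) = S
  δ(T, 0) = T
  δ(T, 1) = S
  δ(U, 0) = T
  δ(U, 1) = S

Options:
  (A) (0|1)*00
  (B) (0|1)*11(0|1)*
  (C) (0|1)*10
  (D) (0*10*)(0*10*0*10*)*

Check each option against the DFA on short strings; one disagreement eliminates an option:
  (A) (0|1)*00: agrees with the DFA on every string of length ≤ 6
  (B) (0|1)*11(0|1)*: on '00' the DFA goes S → U → T and accepts (T ∈ Accept), but the regex does not match it → eliminate
  (C) (0|1)*10: on '00' the DFA goes S → U → T and accepts (T ∈ Accept), but the regex does not match it → eliminate
  (D) (0*10*)(0*10*0*10*)*: on '1' the DFA goes S → S and rejects (S ∉ Accept), but the regex matches it → eliminate
Only (A) is consistent with the DFA.
(A) (0|1)*00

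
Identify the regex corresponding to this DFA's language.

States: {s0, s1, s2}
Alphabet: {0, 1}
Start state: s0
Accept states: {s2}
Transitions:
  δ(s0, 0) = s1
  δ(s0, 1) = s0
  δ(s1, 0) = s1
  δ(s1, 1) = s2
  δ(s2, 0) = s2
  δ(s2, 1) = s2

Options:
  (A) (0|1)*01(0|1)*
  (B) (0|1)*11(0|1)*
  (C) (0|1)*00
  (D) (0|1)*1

Check each option against the DFA on short strings; one disagreement eliminates an option:
  (A) (0|1)*01(0|1)*: agrees with the DFA on every string of length ≤ 6
  (B) (0|1)*11(0|1)*: on '01' the DFA goes s0 → s1 → s2 and accepts (s2 ∈ Accept), but the regex does not match it → eliminate
  (C) (0|1)*00: on '00' the DFA goes s0 → s1 → s1 and rejects (s1 ∉ Accept), but the regex matches it → eliminate
  (D) (0|1)*1: on '1' the DFA goes s0 → s0 and rejects (s0 ∉ Accept), but the regex matches it → eliminate
Only (A) is consistent with the DFA.
(A) (0|1)*01(0|1)*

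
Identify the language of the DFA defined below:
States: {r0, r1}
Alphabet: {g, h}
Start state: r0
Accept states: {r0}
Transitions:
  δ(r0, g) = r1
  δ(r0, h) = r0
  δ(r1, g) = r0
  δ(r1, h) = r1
Testing a few strings:
  'h' → accept
  'ghg' → accept
  'g' → reject
  'hgg' → accept
State roles: r0=even number of g's so far; r1=odd number of g's so far
All strings over {g,h} with an even number of g's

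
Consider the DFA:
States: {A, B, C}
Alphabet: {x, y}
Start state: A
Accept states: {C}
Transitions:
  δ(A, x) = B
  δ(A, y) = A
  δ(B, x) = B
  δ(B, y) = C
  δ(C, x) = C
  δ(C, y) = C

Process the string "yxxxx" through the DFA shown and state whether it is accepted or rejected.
Processing string "yxxxx":
  A --y--> A
  A --x--> B
  B --x--> B
  B --x--> B
  B --x--> B
Final state: B
Accept states: {C}
No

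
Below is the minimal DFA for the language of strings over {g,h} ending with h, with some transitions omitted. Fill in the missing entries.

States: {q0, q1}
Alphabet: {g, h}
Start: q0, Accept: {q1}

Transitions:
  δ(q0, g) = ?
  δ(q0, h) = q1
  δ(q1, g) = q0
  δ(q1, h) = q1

From the language and accept set, identify what each state tracks — q0: last symbol not h; q1: last symbol is h.
Each missing δ(q, a) is the state matching the new tracked value after reading a.
δ(q0, g) = q0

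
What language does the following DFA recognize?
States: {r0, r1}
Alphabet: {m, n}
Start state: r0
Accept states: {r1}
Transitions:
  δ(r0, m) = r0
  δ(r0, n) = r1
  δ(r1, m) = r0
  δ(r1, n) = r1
Testing a few strings:
  'm' → reject
  'nm' → reject
  'n' → accept
  'nnn' → accept
State roles: r0=last symbol not n; r1=last symbol is n
All strings over {m,n} ending with n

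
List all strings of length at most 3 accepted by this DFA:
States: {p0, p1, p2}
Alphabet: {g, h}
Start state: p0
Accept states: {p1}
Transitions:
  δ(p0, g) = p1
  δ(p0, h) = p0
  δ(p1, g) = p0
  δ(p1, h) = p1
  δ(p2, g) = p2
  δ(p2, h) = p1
g, gh, hg, ggg, ghh, hgh, hhg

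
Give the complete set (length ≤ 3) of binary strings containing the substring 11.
11, 011, 110, 111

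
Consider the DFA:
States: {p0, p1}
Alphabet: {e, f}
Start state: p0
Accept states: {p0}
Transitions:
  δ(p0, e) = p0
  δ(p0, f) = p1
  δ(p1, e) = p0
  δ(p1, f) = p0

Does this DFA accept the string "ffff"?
Processing string "ffff":
  p0 --f--> p1
  p1 --f--> p0
  p0 --f--> p1
  p1 --f--> p0
Final state: p0
Accept states: {p0}
Yes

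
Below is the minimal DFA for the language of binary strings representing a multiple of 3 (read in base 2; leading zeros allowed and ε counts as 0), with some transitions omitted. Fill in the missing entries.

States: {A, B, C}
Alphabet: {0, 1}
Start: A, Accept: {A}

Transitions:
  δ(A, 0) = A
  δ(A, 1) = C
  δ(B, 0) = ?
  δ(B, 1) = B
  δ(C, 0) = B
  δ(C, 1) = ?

From the language and accept set, identify what each state tracks — A: value ≡ 0 (mod 3); B: value ≡ 2 (mod 3); C: value ≡ 1 (mod 3).
Each missing δ(q, a) is the state matching the new tracked value after reading a.
δ(B, 0) = C; δ(C, 1) = A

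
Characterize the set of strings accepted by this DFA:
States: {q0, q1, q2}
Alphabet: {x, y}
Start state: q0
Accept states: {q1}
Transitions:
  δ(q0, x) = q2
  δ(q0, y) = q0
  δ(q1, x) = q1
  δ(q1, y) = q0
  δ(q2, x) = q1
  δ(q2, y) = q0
Testing a few strings:
  'x' → reject
  'xx' → accept
  'xy' → reject
  'xyyy' → reject
State roles: q0=last symbol not x; q1=two trailing x's; q2=one trailing x
All strings over {x,y} ending with xx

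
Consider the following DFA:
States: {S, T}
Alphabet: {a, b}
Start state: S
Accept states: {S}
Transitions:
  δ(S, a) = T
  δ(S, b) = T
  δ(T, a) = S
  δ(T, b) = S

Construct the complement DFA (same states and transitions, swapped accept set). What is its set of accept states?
Complement accept states = All states \ Original accept states
= {S, T} \ {S}
{T}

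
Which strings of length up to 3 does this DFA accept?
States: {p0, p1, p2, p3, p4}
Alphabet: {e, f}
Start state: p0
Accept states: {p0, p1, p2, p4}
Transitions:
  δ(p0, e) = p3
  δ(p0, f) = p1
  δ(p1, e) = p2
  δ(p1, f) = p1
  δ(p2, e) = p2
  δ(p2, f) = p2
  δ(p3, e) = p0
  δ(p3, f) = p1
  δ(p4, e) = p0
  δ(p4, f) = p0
ε, f, ee, ef, fe, ff, eef, efe, eff, fee, fef, ffe, fff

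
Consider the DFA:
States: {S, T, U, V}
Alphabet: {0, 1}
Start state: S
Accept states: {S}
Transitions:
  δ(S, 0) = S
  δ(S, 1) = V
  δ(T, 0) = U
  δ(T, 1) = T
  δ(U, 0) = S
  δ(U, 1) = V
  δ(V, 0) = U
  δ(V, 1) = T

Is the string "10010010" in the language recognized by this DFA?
Processing string "10010010":
  S --1--> V
  V --0--> U
  U --0--> S
  S --1--> V
  V --0--> U
  U --0--> S
  S --1--> V
  V --0--> U
Final state: U
Accept states: {S}
No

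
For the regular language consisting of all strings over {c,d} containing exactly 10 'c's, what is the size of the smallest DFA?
By Myhill–Nerode, count the distinguishable equivalence classes: 12 classes — having seen 0, 1, …, 10, or >10 copies of 'c'; the count-10 class is the only accepting one and >10 is dead.
12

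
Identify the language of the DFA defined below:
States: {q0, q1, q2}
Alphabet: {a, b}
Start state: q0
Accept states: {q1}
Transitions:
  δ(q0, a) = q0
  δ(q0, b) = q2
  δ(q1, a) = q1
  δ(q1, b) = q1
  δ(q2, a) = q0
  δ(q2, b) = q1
Testing a few strings:
  'babb' → accept
  'baa' → reject
  'bbab' → accept
  'aba' → reject
State roles: q0=no progress toward bb; q1=substring bb seen; q2=one trailing b
All strings over {a,b} containing the substring bb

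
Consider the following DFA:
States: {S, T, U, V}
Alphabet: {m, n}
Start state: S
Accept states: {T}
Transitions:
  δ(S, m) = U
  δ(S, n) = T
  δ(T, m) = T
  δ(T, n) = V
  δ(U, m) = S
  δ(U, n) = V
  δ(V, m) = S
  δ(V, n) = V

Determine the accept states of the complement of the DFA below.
Complement accept states = All states \ Original accept states
= {S, T, U, V} \ {T}
{S, U, V}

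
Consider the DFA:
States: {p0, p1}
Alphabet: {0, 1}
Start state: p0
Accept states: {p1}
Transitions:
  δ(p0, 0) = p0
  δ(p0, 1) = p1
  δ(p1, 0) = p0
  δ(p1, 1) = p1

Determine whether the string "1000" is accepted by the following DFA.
Processing string "1000":
  p0 --1--> p1
  p1 --0--> p0
  p0 --0--> p0
  p0 --0--> p0
Final state: p0
Accept states: {p1}
No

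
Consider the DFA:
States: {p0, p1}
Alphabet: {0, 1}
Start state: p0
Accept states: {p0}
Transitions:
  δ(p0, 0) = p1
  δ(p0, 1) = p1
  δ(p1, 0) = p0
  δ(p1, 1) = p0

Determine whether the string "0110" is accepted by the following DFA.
Processing string "0110":
  p0 --0--> p1
  p1 --1--> p0
  p0 --1--> p1
  p1 --0--> p0
Final state: p0
Accept states: {p0}
Yes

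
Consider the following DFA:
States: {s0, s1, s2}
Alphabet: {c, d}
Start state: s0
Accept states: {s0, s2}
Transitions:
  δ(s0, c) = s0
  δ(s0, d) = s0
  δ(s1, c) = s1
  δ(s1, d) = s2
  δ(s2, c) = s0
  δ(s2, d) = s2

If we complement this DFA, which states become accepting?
Complement accept states = All states \ Original accept states
= {s0, s1, s2} \ {s0, s2}
{s1}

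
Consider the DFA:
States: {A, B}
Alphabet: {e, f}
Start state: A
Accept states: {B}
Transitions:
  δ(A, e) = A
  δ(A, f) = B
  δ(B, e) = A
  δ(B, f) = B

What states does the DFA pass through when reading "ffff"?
read 'f': A → B
  read 'f': B → B
  read 'f': B → B
  read 'f': B → B
A -> B -> B -> B -> B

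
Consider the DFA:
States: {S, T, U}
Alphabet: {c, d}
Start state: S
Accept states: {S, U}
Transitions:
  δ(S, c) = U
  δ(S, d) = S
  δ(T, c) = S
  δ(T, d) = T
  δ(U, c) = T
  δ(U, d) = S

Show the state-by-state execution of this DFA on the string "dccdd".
read 'd': S → S
  read 'c': S → U
  read 'c': U → T
  read 'd': T → T
  read 'd': T → T
S -> S -> U -> T -> T -> T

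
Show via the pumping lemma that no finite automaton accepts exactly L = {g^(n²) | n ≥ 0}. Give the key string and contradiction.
Assume L is regular with pumping length p. Idea: pumping adds a fixed amount, but gaps between consecutive squares grow.
Choose s = g^(p²) (length p² ≥ p). By the pumping lemma, s = xyz with |xy| ≤ p, |y| > 0, so |y| = k with 1 ≤ k ≤ p. Then |xy²z| = p²+k. Since p² < p²+k ≤ p²+p < (p+1)², the length p²+k lies strictly between consecutive squares, so it is not a perfect square and xy²z ∉ L.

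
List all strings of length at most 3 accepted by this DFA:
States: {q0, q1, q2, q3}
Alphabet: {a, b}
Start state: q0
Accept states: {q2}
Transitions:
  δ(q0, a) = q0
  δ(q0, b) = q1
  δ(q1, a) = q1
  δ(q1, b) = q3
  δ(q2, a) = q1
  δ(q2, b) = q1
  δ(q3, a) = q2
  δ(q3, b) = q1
bba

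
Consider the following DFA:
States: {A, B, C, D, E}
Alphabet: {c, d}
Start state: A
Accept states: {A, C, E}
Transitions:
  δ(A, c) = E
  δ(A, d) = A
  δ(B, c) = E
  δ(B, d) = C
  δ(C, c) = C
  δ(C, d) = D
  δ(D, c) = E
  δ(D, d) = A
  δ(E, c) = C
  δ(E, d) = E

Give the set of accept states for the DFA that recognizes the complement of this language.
Complement accept states = All states \ Original accept states
= {A, B, C, D, E} \ {A, C, E}
{B, D}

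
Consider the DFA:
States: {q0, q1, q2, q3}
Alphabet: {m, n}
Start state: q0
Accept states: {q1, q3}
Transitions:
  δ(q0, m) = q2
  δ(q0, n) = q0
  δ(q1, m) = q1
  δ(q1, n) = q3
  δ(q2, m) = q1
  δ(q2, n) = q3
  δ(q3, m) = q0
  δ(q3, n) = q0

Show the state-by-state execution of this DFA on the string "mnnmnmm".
read 'm': q0 → q2
  read 'n': q2 → q3
  read 'n': q3 → q0
  read 'm': q0 → q2
  read 'n': q2 → q3
  read 'm': q3 → q0
  read 'm': q0 → q2
q0 -> q2 -> q3 -> q0 -> q2 -> q3 -> q0 -> q2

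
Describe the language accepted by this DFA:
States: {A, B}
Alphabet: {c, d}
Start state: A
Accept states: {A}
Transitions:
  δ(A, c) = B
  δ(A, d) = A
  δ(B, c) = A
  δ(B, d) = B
Testing a few strings:
  'cd' → reject
  'cdc' → accept
  'ddd' → accept
  'ddc' → reject
State roles: A=even number of c's so far; B=odd number of c's so far
All strings over {c,d} with an even number of c's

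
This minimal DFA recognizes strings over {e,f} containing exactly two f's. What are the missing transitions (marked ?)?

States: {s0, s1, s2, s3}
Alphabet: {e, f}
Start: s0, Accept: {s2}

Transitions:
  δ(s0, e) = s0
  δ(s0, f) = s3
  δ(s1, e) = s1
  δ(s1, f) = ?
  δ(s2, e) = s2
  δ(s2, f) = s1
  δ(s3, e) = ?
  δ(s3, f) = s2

From the language and accept set, identify what each state tracks — s0: zero f's; s1: ≥ three f's (dead); s2: two f's; s3: one f.
Each missing δ(q, a) is the state matching the new tracked value after reading a.
δ(s1, f) = s1; δ(s3, e) = s3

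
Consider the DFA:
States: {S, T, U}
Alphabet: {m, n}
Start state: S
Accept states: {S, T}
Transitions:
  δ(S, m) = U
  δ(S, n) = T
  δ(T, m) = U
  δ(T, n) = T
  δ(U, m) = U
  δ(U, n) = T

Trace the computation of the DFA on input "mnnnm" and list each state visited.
read 'm': S → U
  read 'n': U → T
  read 'n': T → T
  read 'n': T → T
  read 'm': T → U
S -> U -> T -> T -> T -> U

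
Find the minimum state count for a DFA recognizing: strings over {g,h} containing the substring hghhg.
By Myhill–Nerode, count the distinguishable equivalence classes: 6 classes — one per longest suffix of the input that is a prefix of 'hghhg' (lengths 0 through 4), plus an absorbing 'already seen hghhg' class.
6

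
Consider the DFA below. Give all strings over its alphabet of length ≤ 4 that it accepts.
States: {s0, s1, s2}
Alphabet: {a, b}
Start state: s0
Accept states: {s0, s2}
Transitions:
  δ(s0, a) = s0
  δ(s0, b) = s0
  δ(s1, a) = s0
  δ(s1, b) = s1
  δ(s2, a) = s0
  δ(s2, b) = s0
ε, a, b, aa, ab, ba, bb, aaa, aab, aba, abb, baa, bab, bba, bbb, aaaa, aaab, aaba, aabb, abaa, abab, abba, abbb, baaa, baab, baba, babb, bbaa, bbab, bbba, bbbb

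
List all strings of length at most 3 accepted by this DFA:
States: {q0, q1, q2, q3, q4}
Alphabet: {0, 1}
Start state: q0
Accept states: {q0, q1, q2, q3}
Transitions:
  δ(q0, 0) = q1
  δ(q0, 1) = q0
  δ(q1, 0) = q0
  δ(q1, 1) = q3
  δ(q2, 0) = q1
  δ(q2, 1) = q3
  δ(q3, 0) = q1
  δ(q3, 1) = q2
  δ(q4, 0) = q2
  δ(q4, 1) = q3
ε, 0, 1, 00, 01, 10, 11, 000, 001, 010, 011, 100, 101, 110, 111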